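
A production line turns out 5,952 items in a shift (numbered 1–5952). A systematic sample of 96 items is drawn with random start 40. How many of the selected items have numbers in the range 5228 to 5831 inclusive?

k = 5952/96 = 62
First selection ≥ 5228: 40 + ⌈(5228−40)/62⌉·62 = 40 + 84×62 = 5248
Last selection ≤ 5831: 40 + ⌊(5831−40)/62⌋·62 = 40 + 93×62 = 5806
Count = 93 − 84 + 1 = 10

10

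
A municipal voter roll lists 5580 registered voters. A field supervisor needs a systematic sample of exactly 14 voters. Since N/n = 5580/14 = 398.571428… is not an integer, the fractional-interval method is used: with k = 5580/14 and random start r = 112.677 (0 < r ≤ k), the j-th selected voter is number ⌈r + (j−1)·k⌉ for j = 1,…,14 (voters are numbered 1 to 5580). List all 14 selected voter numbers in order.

j=1: r + 0k = 112.677 → ⌈·⌉ = 113
j=2: r + 1k = 511.248428… → ⌈·⌉ = 512
j=3: r + 2k = 909.819857… → ⌈·⌉ = 910
j=4: r + 3k = 1308.391285… → ⌈·⌉ = 1309
j=5: r + 4k = 1706.962714… → ⌈·⌉ = 1707
j=6: r + 5k = 2105.534142… → ⌈·⌉ = 2106
j=7: r + 6k = 2504.105571… → ⌈·⌉ = 2505
j=8: r + 7k = 2902.677 → ⌈·⌉ = 2903
j=9: r + 8k = 3301.248428… → ⌈·⌉ = 3302
j=10: r + 9k = 3699.819857… → ⌈·⌉ = 3700
j=11: r + 10k = 4098.391285… → ⌈·⌉ = 4099
j=12: r + 11k = 4496.962714… → ⌈·⌉ = 4497
j=13: r + 12k = 4895.534142… → ⌈·⌉ = 4896
j=14: r + 13k = 5294.105571… → ⌈·⌉ = 5295

113, 512, 910, 1309, 1707, 2106, 2505, 2903, 3302, 3700, 4099, 4497, 4896, 5295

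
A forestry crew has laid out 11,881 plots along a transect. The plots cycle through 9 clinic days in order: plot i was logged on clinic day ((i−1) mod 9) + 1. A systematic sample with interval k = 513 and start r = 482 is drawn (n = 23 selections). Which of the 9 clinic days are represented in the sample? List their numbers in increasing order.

5

Consecutive selections differ by k = 513, so their clinic day numbers differ by 513 mod 9 = 0.
gcd(513, 9) = 9, so the sample visits 9/9 = 1 distinct residues mod 9.
Start 482 is clinic day 5; the clinic days hit are 5.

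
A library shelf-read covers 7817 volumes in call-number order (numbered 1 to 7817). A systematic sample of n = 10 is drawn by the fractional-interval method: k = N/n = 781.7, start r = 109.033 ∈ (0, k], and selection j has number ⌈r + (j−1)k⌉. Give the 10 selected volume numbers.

110, 891, 1673, 2455, 3236, 4018, 4800, 5581, 6363, 7145

j=1: r + 0k = 109.033 → ⌈·⌉ = 110
j=2: r + 1k = 890.733 → ⌈·⌉ = 891
j=3: r + 2k = 1672.433 → ⌈·⌉ = 1673
j=4: r + 3k = 2454.133 → ⌈·⌉ = 2455
j=5: r + 4k = 3235.833 → ⌈·⌉ = 3236
j=6: r + 5k = 4017.533 → ⌈·⌉ = 4018
j=7: r + 6k = 4799.233 → ⌈·⌉ = 4800
j=8: r + 7k = 5580.933 → ⌈·⌉ = 5581
j=9: r + 8k = 6362.633 → ⌈·⌉ = 6363
j=10: r + 9k = 7144.333 → ⌈·⌉ = 7145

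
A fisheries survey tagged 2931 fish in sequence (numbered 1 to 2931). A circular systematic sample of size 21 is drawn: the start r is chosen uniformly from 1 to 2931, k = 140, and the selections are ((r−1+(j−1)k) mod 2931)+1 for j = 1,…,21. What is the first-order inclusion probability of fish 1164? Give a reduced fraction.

7/977

For each position j, as r ranges over 1…2931 the j-th selection hits every fish exactly once, so fish 1164 is selected for exactly 21 of the 2931 starts.
Inclusion probability = 21/2931 = 7/977.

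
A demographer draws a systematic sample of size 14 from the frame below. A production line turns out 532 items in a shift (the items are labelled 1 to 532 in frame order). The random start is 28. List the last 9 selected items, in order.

218, 256, 294, 332, 370, 408, 446, 484, 522

k = N/n = 532/14 = 38
6th selection = 28 + 5×38 = 218
7th: 218 + 38 = 256
8th: 256 + 38 = 294
9th: 294 + 38 = 332
10th: 332 + 38 = 370
11th: 370 + 38 = 408
12th: 408 + 38 = 446
13th: 446 + 38 = 484
14th: 484 + 38 = 522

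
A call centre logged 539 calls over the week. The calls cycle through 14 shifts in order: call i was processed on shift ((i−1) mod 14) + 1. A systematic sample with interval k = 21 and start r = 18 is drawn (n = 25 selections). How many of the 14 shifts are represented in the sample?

Consecutive selections differ by k = 21, so their shift numbers differ by 21 mod 14 = 7.
gcd(21, 14) = 7, so the sample visits 14/7 = 2 distinct residues mod 14.
Start 18 is shift 4; the shifts hit are 4, 11.

2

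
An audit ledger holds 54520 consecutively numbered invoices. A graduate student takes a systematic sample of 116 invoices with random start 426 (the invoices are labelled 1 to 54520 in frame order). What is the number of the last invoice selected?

54476

k = 54520/116 = 470
116th selection = r + (116−1)·k = 426 + 115×470 = 426 + 54050 = 54476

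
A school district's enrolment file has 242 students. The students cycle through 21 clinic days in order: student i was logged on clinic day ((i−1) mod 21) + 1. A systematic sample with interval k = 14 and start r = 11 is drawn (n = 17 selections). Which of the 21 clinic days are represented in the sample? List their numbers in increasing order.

4, 11, 18

Consecutive selections differ by k = 14, so their clinic day numbers differ by 14 mod 21 = 14.
gcd(14, 21) = 7, so the sample visits 21/7 = 3 distinct residues mod 21.
Start 11 is clinic day 11; the clinic days hit are 4, 11, 18.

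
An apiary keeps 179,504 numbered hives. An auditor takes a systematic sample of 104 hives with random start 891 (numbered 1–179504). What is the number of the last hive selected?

178669

k = 179504/104 = 1726
104th selection = r + (104−1)·k = 891 + 103×1726 = 891 + 177778 = 178669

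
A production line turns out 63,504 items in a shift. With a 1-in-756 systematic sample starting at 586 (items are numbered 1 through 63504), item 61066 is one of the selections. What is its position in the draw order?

k = 756
position = (61066 − 586)/756 + 1 = 60480/756 + 1 = 80 + 1 = 81

81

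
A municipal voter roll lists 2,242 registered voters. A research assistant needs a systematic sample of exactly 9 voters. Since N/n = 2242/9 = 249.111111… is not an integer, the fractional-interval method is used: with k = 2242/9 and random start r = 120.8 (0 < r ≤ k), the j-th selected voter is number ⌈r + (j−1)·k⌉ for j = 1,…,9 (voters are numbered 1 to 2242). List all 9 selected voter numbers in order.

121, 370, 620, 869, 1118, 1367, 1616, 1865, 2114

j=1: r + 0k = 120.8 → ⌈·⌉ = 121
j=2: r + 1k = 369.911111… → ⌈·⌉ = 370
j=3: r + 2k = 619.022222… → ⌈·⌉ = 620
j=4: r + 3k = 868.133333… → ⌈·⌉ = 869
j=5: r + 4k = 1117.244444… → ⌈·⌉ = 1118
j=6: r + 5k = 1366.355555… → ⌈·⌉ = 1367
j=7: r + 6k = 1615.466666… → ⌈·⌉ = 1616
j=8: r + 7k = 1864.577777… → ⌈·⌉ = 1865
j=9: r + 8k = 2113.688888… → ⌈·⌉ = 2114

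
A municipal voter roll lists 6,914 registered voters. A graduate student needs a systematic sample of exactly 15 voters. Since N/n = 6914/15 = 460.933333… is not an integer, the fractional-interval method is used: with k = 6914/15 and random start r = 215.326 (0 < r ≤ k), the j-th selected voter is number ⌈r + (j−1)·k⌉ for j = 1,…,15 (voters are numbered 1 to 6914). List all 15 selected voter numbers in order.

j=1: r + 0k = 215.326 → ⌈·⌉ = 216
j=2: r + 1k = 676.259333… → ⌈·⌉ = 677
j=3: r + 2k = 1137.192666… → ⌈·⌉ = 1138
j=4: r + 3k = 1598.126 → ⌈·⌉ = 1599
j=5: r + 4k = 2059.059333… → ⌈·⌉ = 2060
j=6: r + 5k = 2519.992666… → ⌈·⌉ = 2520
j=7: r + 6k = 2980.926 → ⌈·⌉ = 2981
j=8: r + 7k = 3441.859333… → ⌈·⌉ = 3442
j=9: r + 8k = 3902.792666… → ⌈·⌉ = 3903
j=10: r + 9k = 4363.726 → ⌈·⌉ = 4364
j=11: r + 10k = 4824.659333… → ⌈·⌉ = 4825
j=12: r + 11k = 5285.592666… → ⌈·⌉ = 5286
j=13: r + 12k = 5746.526 → ⌈·⌉ = 5747
j=14: r + 13k = 6207.459333… → ⌈·⌉ = 6208
j=15: r + 14k = 6668.392666… → ⌈·⌉ = 6669

216, 677, 1138, 1599, 2060, 2520, 2981, 3442, 3903, 4364, 4825, 5286, 5747, 6208, 6669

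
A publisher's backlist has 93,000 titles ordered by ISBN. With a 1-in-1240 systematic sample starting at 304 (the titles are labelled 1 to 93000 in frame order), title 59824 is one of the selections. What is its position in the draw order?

k = 1240
position = (59824 − 304)/1240 + 1 = 59520/1240 + 1 = 48 + 1 = 49

49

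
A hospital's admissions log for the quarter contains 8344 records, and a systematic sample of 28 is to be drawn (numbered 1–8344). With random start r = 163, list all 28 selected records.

k = N/n = 8344/28 = 298
record 1: 163
record 2: 163 + 298 = 461
record 3: 461 + 298 = 759
record 4: 759 + 298 = 1057
record 5: 1057 + 298 = 1355
record 6: 1355 + 298 = 1653
record 7: 1653 + 298 = 1951
record 8: 1951 + 298 = 2249
record 9: 2249 + 298 = 2547
record 10: 2547 + 298 = 2845
record 11: 2845 + 298 = 3143
record 12: 3143 + 298 = 3441
record 13: 3441 + 298 = 3739
record 14: 3739 + 298 = 4037
record 15: 4037 + 298 = 4335
record 16: 4335 + 298 = 4633
record 17: 4633 + 298 = 4931
record 18: 4931 + 298 = 5229
record 19: 5229 + 298 = 5527
record 20: 5527 + 298 = 5825
record 21: 5825 + 298 = 6123
record 22: 6123 + 298 = 6421
record 23: 6421 + 298 = 6719
record 24: 6719 + 298 = 7017
record 25: 7017 + 298 = 7315
record 26: 7315 + 298 = 7613
record 27: 7613 + 298 = 7911
record 28: 7911 + 298 = 8209

163, 461, 759, 1057, 1355, 1653, 1951, 2249, 2547, 2845, 3143, 3441, 3739, 4037, 4335, 4633, 4931, 5229, 5527, 5825, 6123, 6421, 6719, 7017, 7315, 7613, 7911, 8209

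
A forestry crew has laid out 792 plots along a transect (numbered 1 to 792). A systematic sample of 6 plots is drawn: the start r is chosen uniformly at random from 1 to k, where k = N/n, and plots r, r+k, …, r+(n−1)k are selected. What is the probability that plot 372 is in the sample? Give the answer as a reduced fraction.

1/132

k = 792/6 = 132.
Plot 372 is selected iff r ≡ 372 (mod 132); exactly one such r in {1,…,132}.
Inclusion probability = 1/132.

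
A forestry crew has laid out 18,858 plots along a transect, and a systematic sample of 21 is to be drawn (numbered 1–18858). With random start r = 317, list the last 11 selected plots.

k = N/n = 18858/21 = 898
11th selection = 317 + 10×898 = 9297
12th: 9297 + 898 = 10195
13th: 10195 + 898 = 11093
14th: 11093 + 898 = 11991
15th: 11991 + 898 = 12889
16th: 12889 + 898 = 13787
17th: 13787 + 898 = 14685
18th: 14685 + 898 = 15583
19th: 15583 + 898 = 16481
20th: 16481 + 898 = 17379
21st: 17379 + 898 = 18277

9297, 10195, 11093, 11991, 12889, 13787, 14685, 15583, 16481, 17379, 18277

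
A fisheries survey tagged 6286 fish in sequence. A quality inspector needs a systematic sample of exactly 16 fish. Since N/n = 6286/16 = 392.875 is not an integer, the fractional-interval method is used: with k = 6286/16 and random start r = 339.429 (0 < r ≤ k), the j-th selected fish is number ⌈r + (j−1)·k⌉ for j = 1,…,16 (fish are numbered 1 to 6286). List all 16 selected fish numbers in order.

340, 733, 1126, 1519, 1911, 2304, 2697, 3090, 3483, 3876, 4269, 4662, 5054, 5447, 5840, 6233

j=1: r + 0k = 339.429 → ⌈·⌉ = 340
j=2: r + 1k = 732.304 → ⌈·⌉ = 733
j=3: r + 2k = 1125.179 → ⌈·⌉ = 1126
j=4: r + 3k = 1518.054 → ⌈·⌉ = 1519
j=5: r + 4k = 1910.929 → ⌈·⌉ = 1911
j=6: r + 5k = 2303.804 → ⌈·⌉ = 2304
j=7: r + 6k = 2696.679 → ⌈·⌉ = 2697
j=8: r + 7k = 3089.554 → ⌈·⌉ = 3090
j=9: r + 8k = 3482.429 → ⌈·⌉ = 3483
j=10: r + 9k = 3875.304 → ⌈·⌉ = 3876
j=11: r + 10k = 4268.179 → ⌈·⌉ = 4269
j=12: r + 11k = 4661.054 → ⌈·⌉ = 4662
j=13: r + 12k = 5053.929 → ⌈·⌉ = 5054
j=14: r + 13k = 5446.804 → ⌈·⌉ = 5447
j=15: r + 14k = 5839.679 → ⌈·⌉ = 5840
j=16: r + 15k = 6232.554 → ⌈·⌉ = 6233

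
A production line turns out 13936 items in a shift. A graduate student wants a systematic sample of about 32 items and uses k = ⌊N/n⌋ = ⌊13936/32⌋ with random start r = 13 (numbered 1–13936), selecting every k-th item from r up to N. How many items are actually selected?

k = ⌊13936/32⌋ = 435
Achieved size = ⌊(13936 − 13)/435⌋ + 1 = ⌊13923/435⌋ + 1 = 32 + 1 = 33
(last selection: 13 + 32×435 = 13933 ≤ 13936; next would be 14368 > 13936)

33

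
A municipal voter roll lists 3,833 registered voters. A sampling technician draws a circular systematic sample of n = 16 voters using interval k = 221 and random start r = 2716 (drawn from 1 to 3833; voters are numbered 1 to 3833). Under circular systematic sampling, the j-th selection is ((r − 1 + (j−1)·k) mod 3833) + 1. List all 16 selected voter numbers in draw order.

2716, 2937, 3158, 3379, 3600, 3821, 209, 430, 651, 872, 1093, 1314, 1535, 1756, 1977, 2198

Selection 1: 2716
Selection 2: 2716 + 221 = 2937
Selection 3: 2937 + 221 = 3158
Selection 4: 3158 + 221 = 3379
Selection 5: 3379 + 221 = 3600
Selection 6: 3600 + 221 = 3821
Selection 7: 3821 + 221 = 4042 → 4042 − 3833 = 209
Selection 8: 209 + 221 = 430
Selection 9: 430 + 221 = 651
Selection 10: 651 + 221 = 872
Selection 11: 872 + 221 = 1093
Selection 12: 1093 + 221 = 1314
Selection 13: 1314 + 221 = 1535
Selection 14: 1535 + 221 = 1756
Selection 15: 1756 + 221 = 1977
Selection 16: 1977 + 221 = 2198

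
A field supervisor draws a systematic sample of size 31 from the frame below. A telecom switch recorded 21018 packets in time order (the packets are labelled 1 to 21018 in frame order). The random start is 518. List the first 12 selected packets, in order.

k = N/n = 21018/31 = 678
packet 1: 518
packet 2: 518 + 678 = 1196
packet 3: 1196 + 678 = 1874
packet 4: 1874 + 678 = 2552
packet 5: 2552 + 678 = 3230
packet 6: 3230 + 678 = 3908
packet 7: 3908 + 678 = 4586
packet 8: 4586 + 678 = 5264
packet 9: 5264 + 678 = 5942
packet 10: 5942 + 678 = 6620
packet 11: 6620 + 678 = 7298
packet 12: 7298 + 678 = 7976

518, 1196, 1874, 2552, 3230, 3908, 4586, 5264, 5942, 6620, 7298, 7976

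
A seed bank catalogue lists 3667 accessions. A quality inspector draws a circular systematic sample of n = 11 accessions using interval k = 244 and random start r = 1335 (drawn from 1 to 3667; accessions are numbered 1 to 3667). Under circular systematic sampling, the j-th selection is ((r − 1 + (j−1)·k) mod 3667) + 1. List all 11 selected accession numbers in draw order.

Selection 1: 1335
Selection 2: 1335 + 244 = 1579
Selection 3: 1579 + 244 = 1823
Selection 4: 1823 + 244 = 2067
Selection 5: 2067 + 244 = 2311
Selection 6: 2311 + 244 = 2555
Selection 7: 2555 + 244 = 2799
Selection 8: 2799 + 244 = 3043
Selection 9: 3043 + 244 = 3287
Selection 10: 3287 + 244 = 3531
Selection 11: 3531 + 244 = 3775 → 3775 − 3667 = 108

1335, 1579, 1823, 2067, 2311, 2555, 2799, 3043, 3287, 3531, 108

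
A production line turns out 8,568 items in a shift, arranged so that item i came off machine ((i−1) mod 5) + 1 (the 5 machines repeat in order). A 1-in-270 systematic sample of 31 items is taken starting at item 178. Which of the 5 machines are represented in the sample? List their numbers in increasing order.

Consecutive selections differ by k = 270, so their machine numbers differ by 270 mod 5 = 0.
gcd(270, 5) = 5, so the sample visits 5/5 = 1 distinct residues mod 5.
Start 178 is machine 3; the machines hit are 3.

3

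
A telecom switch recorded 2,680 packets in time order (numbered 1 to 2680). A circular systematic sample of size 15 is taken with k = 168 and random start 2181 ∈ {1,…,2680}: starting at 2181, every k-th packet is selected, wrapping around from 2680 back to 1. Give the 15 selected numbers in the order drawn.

Selection 1: 2181
Selection 2: 2181 + 168 = 2349
Selection 3: 2349 + 168 = 2517
Selection 4: 2517 + 168 = 2685 → 2685 − 2680 = 5
Selection 5: 5 + 168 = 173
Selection 6: 173 + 168 = 341
Selection 7: 341 + 168 = 509
Selection 8: 509 + 168 = 677
Selection 9: 677 + 168 = 845
Selection 10: 845 + 168 = 1013
Selection 11: 1013 + 168 = 1181
Selection 12: 1181 + 168 = 1349
Selection 13: 1349 + 168 = 1517
Selection 14: 1517 + 168 = 1685
Selection 15: 1685 + 168 = 1853

2181, 2349, 2517, 5, 173, 341, 509, 677, 845, 1013, 1181, 1349, 1517, 1685, 1853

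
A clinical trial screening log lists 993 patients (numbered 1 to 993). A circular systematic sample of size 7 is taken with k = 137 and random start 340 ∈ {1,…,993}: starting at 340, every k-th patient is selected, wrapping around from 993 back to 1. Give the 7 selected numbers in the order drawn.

Selection 1: 340
Selection 2: 340 + 137 = 477
Selection 3: 477 + 137 = 614
Selection 4: 614 + 137 = 751
Selection 5: 751 + 137 = 888
Selection 6: 888 + 137 = 1025 → 1025 − 993 = 32
Selection 7: 32 + 137 = 169

340, 477, 614, 751, 888, 32, 169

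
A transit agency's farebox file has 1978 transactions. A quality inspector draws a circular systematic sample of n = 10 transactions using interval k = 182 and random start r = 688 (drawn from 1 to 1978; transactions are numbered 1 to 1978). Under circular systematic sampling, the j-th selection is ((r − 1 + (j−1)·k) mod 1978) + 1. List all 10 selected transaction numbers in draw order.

Selection 1: 688
Selection 2: 688 + 182 = 870
Selection 3: 870 + 182 = 1052
Selection 4: 1052 + 182 = 1234
Selection 5: 1234 + 182 = 1416
Selection 6: 1416 + 182 = 1598
Selection 7: 1598 + 182 = 1780
Selection 8: 1780 + 182 = 1962
Selection 9: 1962 + 182 = 2144 → 2144 − 1978 = 166
Selection 10: 166 + 182 = 348

688, 870, 1052, 1234, 1416, 1598, 1780, 1962, 166, 348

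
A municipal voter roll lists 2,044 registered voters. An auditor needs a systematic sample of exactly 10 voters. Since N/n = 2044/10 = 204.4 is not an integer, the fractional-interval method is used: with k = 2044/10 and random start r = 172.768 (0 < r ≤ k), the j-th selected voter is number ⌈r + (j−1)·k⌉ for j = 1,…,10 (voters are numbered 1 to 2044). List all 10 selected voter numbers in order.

173, 378, 582, 786, 991, 1195, 1400, 1604, 1808, 2013

j=1: r + 0k = 172.768 → ⌈·⌉ = 173
j=2: r + 1k = 377.168 → ⌈·⌉ = 378
j=3: r + 2k = 581.568 → ⌈·⌉ = 582
j=4: r + 3k = 785.968 → ⌈·⌉ = 786
j=5: r + 4k = 990.368 → ⌈·⌉ = 991
j=6: r + 5k = 1194.768 → ⌈·⌉ = 1195
j=7: r + 6k = 1399.168 → ⌈·⌉ = 1400
j=8: r + 7k = 1603.568 → ⌈·⌉ = 1604
j=9: r + 8k = 1807.968 → ⌈·⌉ = 1808
j=10: r + 9k = 2012.368 → ⌈·⌉ = 2013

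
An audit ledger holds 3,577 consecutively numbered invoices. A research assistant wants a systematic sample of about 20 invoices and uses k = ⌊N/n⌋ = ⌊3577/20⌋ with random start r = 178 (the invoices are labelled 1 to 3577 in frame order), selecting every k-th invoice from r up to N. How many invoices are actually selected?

20

k = ⌊3577/20⌋ = 178
Achieved size = ⌊(3577 − 178)/178⌋ + 1 = ⌊3399/178⌋ + 1 = 19 + 1 = 20
(last selection: 178 + 19×178 = 3560 ≤ 3577; next would be 3738 > 3577)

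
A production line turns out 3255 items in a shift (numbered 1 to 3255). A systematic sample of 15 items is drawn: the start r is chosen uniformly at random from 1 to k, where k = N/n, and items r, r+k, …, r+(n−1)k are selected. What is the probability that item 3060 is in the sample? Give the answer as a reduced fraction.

1/217

k = 3255/15 = 217.
Item 3060 is selected iff r ≡ 3060 (mod 217); exactly one such r in {1,…,217}.
Inclusion probability = 1/217.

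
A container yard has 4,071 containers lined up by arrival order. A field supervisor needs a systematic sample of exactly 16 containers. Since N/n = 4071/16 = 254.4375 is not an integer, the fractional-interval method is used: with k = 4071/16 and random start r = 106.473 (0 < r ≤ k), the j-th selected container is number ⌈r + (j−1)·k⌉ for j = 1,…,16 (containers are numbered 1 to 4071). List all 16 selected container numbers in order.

107, 361, 616, 870, 1125, 1379, 1634, 1888, 2142, 2397, 2651, 2906, 3160, 3415, 3669, 3924

j=1: r + 0k = 106.473 → ⌈·⌉ = 107
j=2: r + 1k = 360.9105 → ⌈·⌉ = 361
j=3: r + 2k = 615.348 → ⌈·⌉ = 616
j=4: r + 3k = 869.7855 → ⌈·⌉ = 870
j=5: r + 4k = 1124.223 → ⌈·⌉ = 1125
j=6: r + 5k = 1378.6605 → ⌈·⌉ = 1379
j=7: r + 6k = 1633.098 → ⌈·⌉ = 1634
j=8: r + 7k = 1887.5355 → ⌈·⌉ = 1888
j=9: r + 8k = 2141.973 → ⌈·⌉ = 2142
j=10: r + 9k = 2396.4105 → ⌈·⌉ = 2397
j=11: r + 10k = 2650.848 → ⌈·⌉ = 2651
j=12: r + 11k = 2905.2855 → ⌈·⌉ = 2906
j=13: r + 12k = 3159.723 → ⌈·⌉ = 3160
j=14: r + 13k = 3414.1605 → ⌈·⌉ = 3415
j=15: r + 14k = 3668.598 → ⌈·⌉ = 3669
j=16: r + 15k = 3923.0355 → ⌈·⌉ = 3924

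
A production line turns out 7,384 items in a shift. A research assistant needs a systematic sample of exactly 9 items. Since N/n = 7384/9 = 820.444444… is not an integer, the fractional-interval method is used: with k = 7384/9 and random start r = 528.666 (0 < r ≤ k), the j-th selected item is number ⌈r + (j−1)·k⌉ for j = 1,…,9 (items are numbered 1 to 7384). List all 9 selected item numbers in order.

529, 1350, 2170, 2990, 3811, 4631, 5452, 6272, 7093

j=1: r + 0k = 528.666 → ⌈·⌉ = 529
j=2: r + 1k = 1349.110444… → ⌈·⌉ = 1350
j=3: r + 2k = 2169.554888… → ⌈·⌉ = 2170
j=4: r + 3k = 2989.999333… → ⌈·⌉ = 2990
j=5: r + 4k = 3810.443777… → ⌈·⌉ = 3811
j=6: r + 5k = 4630.888222… → ⌈·⌉ = 4631
j=7: r + 6k = 5451.332666… → ⌈·⌉ = 5452
j=8: r + 7k = 6271.777111… → ⌈·⌉ = 6272
j=9: r + 8k = 7092.221555… → ⌈·⌉ = 7093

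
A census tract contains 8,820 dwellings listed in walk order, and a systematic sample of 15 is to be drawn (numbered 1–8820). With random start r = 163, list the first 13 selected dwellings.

k = N/n = 8820/15 = 588
dwelling 1: 163
dwelling 2: 163 + 588 = 751
dwelling 3: 751 + 588 = 1339
dwelling 4: 1339 + 588 = 1927
dwelling 5: 1927 + 588 = 2515
dwelling 6: 2515 + 588 = 3103
dwelling 7: 3103 + 588 = 3691
dwelling 8: 3691 + 588 = 4279
dwelling 9: 4279 + 588 = 4867
dwelling 10: 4867 + 588 = 5455
dwelling 11: 5455 + 588 = 6043
dwelling 12: 6043 + 588 = 6631
dwelling 13: 6631 + 588 = 7219

163, 751, 1339, 1927, 2515, 3103, 3691, 4279, 4867, 5455, 6043, 6631, 7219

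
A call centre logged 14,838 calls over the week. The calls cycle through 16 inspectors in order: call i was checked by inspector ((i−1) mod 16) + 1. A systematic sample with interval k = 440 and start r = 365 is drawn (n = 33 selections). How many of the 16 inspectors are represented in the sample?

Consecutive selections differ by k = 440, so their inspector numbers differ by 440 mod 16 = 8.
gcd(440, 16) = 8, so the sample visits 16/8 = 2 distinct residues mod 16.
Start 365 is inspector 13; the inspectors hit are 5, 13.

2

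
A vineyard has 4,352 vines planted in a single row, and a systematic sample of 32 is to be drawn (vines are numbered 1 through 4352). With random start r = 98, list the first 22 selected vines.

k = N/n = 4352/32 = 136
vine 1: 98
vine 2: 98 + 136 = 234
vine 3: 234 + 136 = 370
vine 4: 370 + 136 = 506
vine 5: 506 + 136 = 642
vine 6: 642 + 136 = 778
vine 7: 778 + 136 = 914
vine 8: 914 + 136 = 1050
vine 9: 1050 + 136 = 1186
vine 10: 1186 + 136 = 1322
vine 11: 1322 + 136 = 1458
vine 12: 1458 + 136 = 1594
vine 13: 1594 + 136 = 1730
vine 14: 1730 + 136 = 1866
vine 15: 1866 + 136 = 2002
vine 16: 2002 + 136 = 2138
vine 17: 2138 + 136 = 2274
vine 18: 2274 + 136 = 2410
vine 19: 2410 + 136 = 2546
vine 20: 2546 + 136 = 2682
vine 21: 2682 + 136 = 2818
vine 22: 2818 + 136 = 2954

98, 234, 370, 506, 642, 778, 914, 1050, 1186, 1322, 1458, 1594, 1730, 1866, 2002, 2138, 2274, 2410, 2546, 2682, 2818, 2954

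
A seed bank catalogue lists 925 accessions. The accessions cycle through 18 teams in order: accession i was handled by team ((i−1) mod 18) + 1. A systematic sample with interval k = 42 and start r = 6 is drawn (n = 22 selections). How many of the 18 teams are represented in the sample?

Consecutive selections differ by k = 42, so their team numbers differ by 42 mod 18 = 6.
gcd(42, 18) = 6, so the sample visits 18/6 = 3 distinct residues mod 18.
Start 6 is team 6; the teams hit are 6, 12, 18.

3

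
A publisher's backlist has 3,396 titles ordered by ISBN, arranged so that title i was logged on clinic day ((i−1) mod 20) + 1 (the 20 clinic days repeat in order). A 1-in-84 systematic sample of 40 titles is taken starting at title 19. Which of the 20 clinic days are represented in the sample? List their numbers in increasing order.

Consecutive selections differ by k = 84, so their clinic day numbers differ by 84 mod 20 = 4.
gcd(84, 20) = 4, so the sample visits 20/4 = 5 distinct residues mod 20.
Start 19 is clinic day 19; the clinic days hit are 3, 7, 11, 15, 19.

3, 7, 11, 15, 19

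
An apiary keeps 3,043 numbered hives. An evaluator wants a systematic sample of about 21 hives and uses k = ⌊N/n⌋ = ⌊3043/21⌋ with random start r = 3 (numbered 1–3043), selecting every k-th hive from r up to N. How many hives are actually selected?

22

k = ⌊3043/21⌋ = 144
Achieved size = ⌊(3043 − 3)/144⌋ + 1 = ⌊3040/144⌋ + 1 = 21 + 1 = 22
(last selection: 3 + 21×144 = 3027 ≤ 3043; next would be 3171 > 3043)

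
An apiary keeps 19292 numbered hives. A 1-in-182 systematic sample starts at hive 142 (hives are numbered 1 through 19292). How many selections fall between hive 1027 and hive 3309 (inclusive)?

13

k = 182
First selection ≥ 1027: 142 + ⌈(1027−142)/182⌉·182 = 142 + 5×182 = 1052
Last selection ≤ 3309: 142 + ⌊(3309−142)/182⌋·182 = 142 + 17×182 = 3236
Count = 17 − 5 + 1 = 13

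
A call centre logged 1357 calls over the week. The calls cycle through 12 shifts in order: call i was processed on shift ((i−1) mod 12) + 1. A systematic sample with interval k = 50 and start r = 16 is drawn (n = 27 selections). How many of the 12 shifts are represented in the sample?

Consecutive selections differ by k = 50, so their shift numbers differ by 50 mod 12 = 2.
gcd(50, 12) = 2, so the sample visits 12/2 = 6 distinct residues mod 12.
Start 16 is shift 4; the shifts hit are 2, 4, 6, 8, 10, 12.

6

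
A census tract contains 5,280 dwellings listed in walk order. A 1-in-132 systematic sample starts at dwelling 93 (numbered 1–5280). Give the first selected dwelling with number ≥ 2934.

2997

k = 132
Steps past start: ⌈(2934 − 93)/132⌉ = ⌈2841/132⌉ = 22
Selected dwelling: 93 + 22×132 = 2997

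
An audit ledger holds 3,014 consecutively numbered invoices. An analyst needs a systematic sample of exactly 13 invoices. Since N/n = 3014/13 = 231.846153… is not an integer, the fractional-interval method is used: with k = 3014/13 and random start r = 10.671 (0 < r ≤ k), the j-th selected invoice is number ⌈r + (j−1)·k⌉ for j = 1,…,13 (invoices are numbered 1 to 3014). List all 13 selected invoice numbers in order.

11, 243, 475, 707, 939, 1170, 1402, 1634, 1866, 2098, 2330, 2561, 2793

j=1: r + 0k = 10.671 → ⌈·⌉ = 11
j=2: r + 1k = 242.517153… → ⌈·⌉ = 243
j=3: r + 2k = 474.363307… → ⌈·⌉ = 475
j=4: r + 3k = 706.209461… → ⌈·⌉ = 707
j=5: r + 4k = 938.055615… → ⌈·⌉ = 939
j=6: r + 5k = 1169.901769… → ⌈·⌉ = 1170
j=7: r + 6k = 1401.747923… → ⌈·⌉ = 1402
j=8: r + 7k = 1633.594076… → ⌈·⌉ = 1634
j=9: r + 8k = 1865.440230… → ⌈·⌉ = 1866
j=10: r + 9k = 2097.286384… → ⌈·⌉ = 2098
j=11: r + 10k = 2329.132538… → ⌈·⌉ = 2330
j=12: r + 11k = 2560.978692… → ⌈·⌉ = 2561
j=13: r + 12k = 2792.824846… → ⌈·⌉ = 2793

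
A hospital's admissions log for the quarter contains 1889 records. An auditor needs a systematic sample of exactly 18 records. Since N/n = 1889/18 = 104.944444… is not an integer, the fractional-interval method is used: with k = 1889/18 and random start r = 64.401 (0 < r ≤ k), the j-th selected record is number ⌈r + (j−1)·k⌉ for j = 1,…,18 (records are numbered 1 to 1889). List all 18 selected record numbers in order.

j=1: r + 0k = 64.401 → ⌈·⌉ = 65
j=2: r + 1k = 169.345444… → ⌈·⌉ = 170
j=3: r + 2k = 274.289888… → ⌈·⌉ = 275
j=4: r + 3k = 379.234333… → ⌈·⌉ = 380
j=5: r + 4k = 484.178777… → ⌈·⌉ = 485
j=6: r + 5k = 589.123222… → ⌈·⌉ = 590
j=7: r + 6k = 694.067666… → ⌈·⌉ = 695
j=8: r + 7k = 799.012111… → ⌈·⌉ = 800
j=9: r + 8k = 903.956555… → ⌈·⌉ = 904
j=10: r + 9k = 1008.901 → ⌈·⌉ = 1009
j=11: r + 10k = 1113.845444… → ⌈·⌉ = 1114
j=12: r + 11k = 1218.789888… → ⌈·⌉ = 1219
j=13: r + 12k = 1323.734333… → ⌈·⌉ = 1324
j=14: r + 13k = 1428.678777… → ⌈·⌉ = 1429
j=15: r + 14k = 1533.623222… → ⌈·⌉ = 1534
j=16: r + 15k = 1638.567666… → ⌈·⌉ = 1639
j=17: r + 16k = 1743.512111… → ⌈·⌉ = 1744
j=18: r + 17k = 1848.456555… → ⌈·⌉ = 1849

65, 170, 275, 380, 485, 590, 695, 800, 904, 1009, 1114, 1219, 1324, 1429, 1534, 1639, 1744, 1849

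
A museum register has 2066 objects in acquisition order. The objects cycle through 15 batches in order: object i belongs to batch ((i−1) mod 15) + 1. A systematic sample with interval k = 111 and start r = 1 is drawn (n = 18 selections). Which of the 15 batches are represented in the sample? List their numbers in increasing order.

Consecutive selections differ by k = 111, so their batch numbers differ by 111 mod 15 = 6.
gcd(111, 15) = 3, so the sample visits 15/3 = 5 distinct residues mod 15.
Start 1 is batch 1; the batches hit are 1, 4, 7, 10, 13.

1, 4, 7, 10, 13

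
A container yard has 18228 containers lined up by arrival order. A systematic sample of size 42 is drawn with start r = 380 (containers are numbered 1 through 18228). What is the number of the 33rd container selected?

k = 18228/42 = 434
33rd selection = r + (33−1)·k = 380 + 32×434 = 380 + 13888 = 14268

14268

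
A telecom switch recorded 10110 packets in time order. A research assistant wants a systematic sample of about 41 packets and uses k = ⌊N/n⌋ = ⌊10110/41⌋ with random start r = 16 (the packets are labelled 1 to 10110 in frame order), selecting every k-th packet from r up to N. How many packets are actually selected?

k = ⌊10110/41⌋ = 246
Achieved size = ⌊(10110 − 16)/246⌋ + 1 = ⌊10094/246⌋ + 1 = 41 + 1 = 42
(last selection: 16 + 41×246 = 10102 ≤ 10110; next would be 10348 > 10110)

42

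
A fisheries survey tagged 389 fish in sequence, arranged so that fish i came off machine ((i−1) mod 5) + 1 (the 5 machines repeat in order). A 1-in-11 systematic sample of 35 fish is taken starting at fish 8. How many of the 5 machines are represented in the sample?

Consecutive selections differ by k = 11, so their machine numbers differ by 11 mod 5 = 1.
gcd(11, 5) = 1, so the sample visits 5/1 = 5 distinct residues mod 5.
Start 8 is machine 3; the machines hit are 1, 2, 3, 4, 5.

5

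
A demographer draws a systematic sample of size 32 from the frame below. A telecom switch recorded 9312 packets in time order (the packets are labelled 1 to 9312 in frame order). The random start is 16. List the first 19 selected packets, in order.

16, 307, 598, 889, 1180, 1471, 1762, 2053, 2344, 2635, 2926, 3217, 3508, 3799, 4090, 4381, 4672, 4963, 5254

k = N/n = 9312/32 = 291
packet 1: 16
packet 2: 16 + 291 = 307
packet 3: 307 + 291 = 598
packet 4: 598 + 291 = 889
packet 5: 889 + 291 = 1180
packet 6: 1180 + 291 = 1471
packet 7: 1471 + 291 = 1762
packet 8: 1762 + 291 = 2053
packet 9: 2053 + 291 = 2344
packet 10: 2344 + 291 = 2635
packet 11: 2635 + 291 = 2926
packet 12: 2926 + 291 = 3217
packet 13: 3217 + 291 = 3508
packet 14: 3508 + 291 = 3799
packet 15: 3799 + 291 = 4090
packet 16: 4090 + 291 = 4381
packet 17: 4381 + 291 = 4672
packet 18: 4672 + 291 = 4963
packet 19: 4963 + 291 = 5254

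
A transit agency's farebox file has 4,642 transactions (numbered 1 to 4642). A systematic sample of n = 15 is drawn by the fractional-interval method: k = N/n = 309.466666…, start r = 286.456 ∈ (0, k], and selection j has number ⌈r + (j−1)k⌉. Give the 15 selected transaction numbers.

287, 596, 906, 1215, 1525, 1834, 2144, 2453, 2763, 3072, 3382, 3691, 4001, 4310, 4619

j=1: r + 0k = 286.456 → ⌈·⌉ = 287
j=2: r + 1k = 595.922666… → ⌈·⌉ = 596
j=3: r + 2k = 905.389333… → ⌈·⌉ = 906
j=4: r + 3k = 1214.856 → ⌈·⌉ = 1215
j=5: r + 4k = 1524.322666… → ⌈·⌉ = 1525
j=6: r + 5k = 1833.789333… → ⌈·⌉ = 1834
j=7: r + 6k = 2143.256 → ⌈·⌉ = 2144
j=8: r + 7k = 2452.722666… → ⌈·⌉ = 2453
j=9: r + 8k = 2762.189333… → ⌈·⌉ = 2763
j=10: r + 9k = 3071.656 → ⌈·⌉ = 3072
j=11: r + 10k = 3381.122666… → ⌈·⌉ = 3382
j=12: r + 11k = 3690.589333… → ⌈·⌉ = 3691
j=13: r + 12k = 4000.056 → ⌈·⌉ = 4001
j=14: r + 13k = 4309.522666… → ⌈·⌉ = 4310
j=15: r + 14k = 4618.989333… → ⌈·⌉ = 4619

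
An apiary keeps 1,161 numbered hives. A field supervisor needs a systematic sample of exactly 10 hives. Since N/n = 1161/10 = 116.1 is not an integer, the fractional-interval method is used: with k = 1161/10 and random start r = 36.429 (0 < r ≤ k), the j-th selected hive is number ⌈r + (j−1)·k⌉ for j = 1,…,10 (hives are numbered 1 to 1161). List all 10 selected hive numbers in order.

37, 153, 269, 385, 501, 617, 734, 850, 966, 1082

j=1: r + 0k = 36.429 → ⌈·⌉ = 37
j=2: r + 1k = 152.529 → ⌈·⌉ = 153
j=3: r + 2k = 268.629 → ⌈·⌉ = 269
j=4: r + 3k = 384.729 → ⌈·⌉ = 385
j=5: r + 4k = 500.829 → ⌈·⌉ = 501
j=6: r + 5k = 616.929 → ⌈·⌉ = 617
j=7: r + 6k = 733.029 → ⌈·⌉ = 734
j=8: r + 7k = 849.129 → ⌈·⌉ = 850
j=9: r + 8k = 965.229 → ⌈·⌉ = 966
j=10: r + 9k = 1081.329 → ⌈·⌉ = 1082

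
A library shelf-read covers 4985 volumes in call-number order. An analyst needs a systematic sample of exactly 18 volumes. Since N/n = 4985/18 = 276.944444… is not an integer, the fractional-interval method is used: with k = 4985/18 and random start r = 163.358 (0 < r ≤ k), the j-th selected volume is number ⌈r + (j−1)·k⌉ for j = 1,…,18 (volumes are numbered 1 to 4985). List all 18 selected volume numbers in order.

164, 441, 718, 995, 1272, 1549, 1826, 2102, 2379, 2656, 2933, 3210, 3487, 3764, 4041, 4318, 4595, 4872

j=1: r + 0k = 163.358 → ⌈·⌉ = 164
j=2: r + 1k = 440.302444… → ⌈·⌉ = 441
j=3: r + 2k = 717.246888… → ⌈·⌉ = 718
j=4: r + 3k = 994.191333… → ⌈·⌉ = 995
j=5: r + 4k = 1271.135777… → ⌈·⌉ = 1272
j=6: r + 5k = 1548.080222… → ⌈·⌉ = 1549
j=7: r + 6k = 1825.024666… → ⌈·⌉ = 1826
j=8: r + 7k = 2101.969111… → ⌈·⌉ = 2102
j=9: r + 8k = 2378.913555… → ⌈·⌉ = 2379
j=10: r + 9k = 2655.858 → ⌈·⌉ = 2656
j=11: r + 10k = 2932.802444… → ⌈·⌉ = 2933
j=12: r + 11k = 3209.746888… → ⌈·⌉ = 3210
j=13: r + 12k = 3486.691333… → ⌈·⌉ = 3487
j=14: r + 13k = 3763.635777… → ⌈·⌉ = 3764
j=15: r + 14k = 4040.580222… → ⌈·⌉ = 4041
j=16: r + 15k = 4317.524666… → ⌈·⌉ = 4318
j=17: r + 16k = 4594.469111… → ⌈·⌉ = 4595
j=18: r + 17k = 4871.413555… → ⌈·⌉ = 4872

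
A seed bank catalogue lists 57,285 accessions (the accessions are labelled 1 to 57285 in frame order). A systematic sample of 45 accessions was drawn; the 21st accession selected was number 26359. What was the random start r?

899

k = 57285/45 = 1273
r = 26359 − (21−1)×1273 = 26359 − 25460 = 899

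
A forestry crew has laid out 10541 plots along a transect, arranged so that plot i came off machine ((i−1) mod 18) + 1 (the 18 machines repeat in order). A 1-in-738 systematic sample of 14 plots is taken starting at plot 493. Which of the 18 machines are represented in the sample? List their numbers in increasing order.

Consecutive selections differ by k = 738, so their machine numbers differ by 738 mod 18 = 0.
gcd(738, 18) = 18, so the sample visits 18/18 = 1 distinct residues mod 18.
Start 493 is machine 7; the machines hit are 7.

7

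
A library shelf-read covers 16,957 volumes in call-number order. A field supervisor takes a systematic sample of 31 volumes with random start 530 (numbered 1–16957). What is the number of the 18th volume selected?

9829

k = 16957/31 = 547
18th selection = r + (18−1)·k = 530 + 17×547 = 530 + 9299 = 9829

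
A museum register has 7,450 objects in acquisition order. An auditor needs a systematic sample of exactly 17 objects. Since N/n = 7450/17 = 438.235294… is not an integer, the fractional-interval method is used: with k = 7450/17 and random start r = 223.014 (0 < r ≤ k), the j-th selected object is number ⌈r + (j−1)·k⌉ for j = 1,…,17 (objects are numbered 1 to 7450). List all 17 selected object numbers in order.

224, 662, 1100, 1538, 1976, 2415, 2853, 3291, 3729, 4168, 4606, 5044, 5482, 5921, 6359, 6797, 7235

j=1: r + 0k = 223.014 → ⌈·⌉ = 224
j=2: r + 1k = 661.249294… → ⌈·⌉ = 662
j=3: r + 2k = 1099.484588… → ⌈·⌉ = 1100
j=4: r + 3k = 1537.719882… → ⌈·⌉ = 1538
j=5: r + 4k = 1975.955176… → ⌈·⌉ = 1976
j=6: r + 5k = 2414.190470… → ⌈·⌉ = 2415
j=7: r + 6k = 2852.425764… → ⌈·⌉ = 2853
j=8: r + 7k = 3290.661058… → ⌈·⌉ = 3291
j=9: r + 8k = 3728.896352… → ⌈·⌉ = 3729
j=10: r + 9k = 4167.131647… → ⌈·⌉ = 4168
j=11: r + 10k = 4605.366941… → ⌈·⌉ = 4606
j=12: r + 11k = 5043.602235… → ⌈·⌉ = 5044
j=13: r + 12k = 5481.837529… → ⌈·⌉ = 5482
j=14: r + 13k = 5920.072823… → ⌈·⌉ = 5921
j=15: r + 14k = 6358.308117… → ⌈·⌉ = 6359
j=16: r + 15k = 6796.543411… → ⌈·⌉ = 6797
j=17: r + 16k = 7234.778705… → ⌈·⌉ = 7235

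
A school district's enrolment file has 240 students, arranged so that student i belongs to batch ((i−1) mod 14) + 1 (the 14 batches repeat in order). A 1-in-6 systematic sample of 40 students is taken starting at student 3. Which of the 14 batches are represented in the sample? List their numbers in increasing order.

1, 3, 5, 7, 9, 11, 13

Consecutive selections differ by k = 6, so their batch numbers differ by 6 mod 14 = 6.
gcd(6, 14) = 2, so the sample visits 14/2 = 7 distinct residues mod 14.
Start 3 is batch 3; the batches hit are 1, 3, 5, 7, 9, 11, 13.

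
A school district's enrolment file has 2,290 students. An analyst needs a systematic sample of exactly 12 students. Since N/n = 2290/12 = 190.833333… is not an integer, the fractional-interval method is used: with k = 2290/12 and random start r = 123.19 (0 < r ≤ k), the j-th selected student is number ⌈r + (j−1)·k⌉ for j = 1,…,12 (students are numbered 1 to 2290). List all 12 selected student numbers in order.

124, 315, 505, 696, 887, 1078, 1269, 1460, 1650, 1841, 2032, 2223

j=1: r + 0k = 123.19 → ⌈·⌉ = 124
j=2: r + 1k = 314.023333… → ⌈·⌉ = 315
j=3: r + 2k = 504.856666… → ⌈·⌉ = 505
j=4: r + 3k = 695.69 → ⌈·⌉ = 696
j=5: r + 4k = 886.523333… → ⌈·⌉ = 887
j=6: r + 5k = 1077.356666… → ⌈·⌉ = 1078
j=7: r + 6k = 1268.19 → ⌈·⌉ = 1269
j=8: r + 7k = 1459.023333… → ⌈·⌉ = 1460
j=9: r + 8k = 1649.856666… → ⌈·⌉ = 1650
j=10: r + 9k = 1840.69 → ⌈·⌉ = 1841
j=11: r + 10k = 2031.523333… → ⌈·⌉ = 2032
j=12: r + 11k = 2222.356666… → ⌈·⌉ = 2223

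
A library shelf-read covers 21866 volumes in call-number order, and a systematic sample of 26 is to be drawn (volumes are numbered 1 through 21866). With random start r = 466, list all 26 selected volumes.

k = N/n = 21866/26 = 841
volume 1: 466
volume 2: 466 + 841 = 1307
volume 3: 1307 + 841 = 2148
volume 4: 2148 + 841 = 2989
volume 5: 2989 + 841 = 3830
volume 6: 3830 + 841 = 4671
volume 7: 4671 + 841 = 5512
volume 8: 5512 + 841 = 6353
volume 9: 6353 + 841 = 7194
volume 10: 7194 + 841 = 8035
volume 11: 8035 + 841 = 8876
volume 12: 8876 + 841 = 9717
volume 13: 9717 + 841 = 10558
volume 14: 10558 + 841 = 11399
volume 15: 11399 + 841 = 12240
volume 16: 12240 + 841 = 13081
volume 17: 13081 + 841 = 13922
volume 18: 13922 + 841 = 14763
volume 19: 14763 + 841 = 15604
volume 20: 15604 + 841 = 16445
volume 21: 16445 + 841 = 17286
volume 22: 17286 + 841 = 18127
volume 23: 18127 + 841 = 18968
volume 24: 18968 + 841 = 19809
volume 25: 19809 + 841 = 20650
volume 26: 20650 + 841 = 21491

466, 1307, 2148, 2989, 3830, 4671, 5512, 6353, 7194, 8035, 8876, 9717, 10558, 11399, 12240, 13081, 13922, 14763, 15604, 16445, 17286, 18127, 18968, 19809, 20650, 21491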